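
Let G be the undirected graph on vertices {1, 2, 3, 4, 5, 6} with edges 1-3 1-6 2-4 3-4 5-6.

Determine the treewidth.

A width-1 tree decomposition is:
Bags: B1 = {5, 6}  B2 = {1, 6}  B3 = {1, 3}  B4 = {3, 4}  B5 = {2, 4}
Tree: B1–B2, B2–B3, B3–B4, B4–B5
Every bag has size at most 2, so the width is 2 − 1 = 1 and tw(G) ≤ 1. Since G has at least one edge (e.g. 5–6), it is not an edgeless graph, so tw(G) ≥ 1. Hence tw(G) = 1 exactly.

1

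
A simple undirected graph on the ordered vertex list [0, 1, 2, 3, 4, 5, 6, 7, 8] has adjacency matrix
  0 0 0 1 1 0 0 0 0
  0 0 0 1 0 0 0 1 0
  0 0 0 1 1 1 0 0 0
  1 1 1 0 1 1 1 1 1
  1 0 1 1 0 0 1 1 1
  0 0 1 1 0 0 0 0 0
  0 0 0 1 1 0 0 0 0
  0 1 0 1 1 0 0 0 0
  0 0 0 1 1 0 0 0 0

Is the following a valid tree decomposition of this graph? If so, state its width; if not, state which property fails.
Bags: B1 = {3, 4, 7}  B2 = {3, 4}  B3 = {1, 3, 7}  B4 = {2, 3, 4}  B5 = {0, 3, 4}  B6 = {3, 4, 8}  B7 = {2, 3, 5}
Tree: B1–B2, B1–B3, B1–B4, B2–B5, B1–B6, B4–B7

A tree decomposition must satisfy three properties: every vertex lies in some bag; for every edge, both endpoints lie together in some bag; and for every vertex, the bags containing it form a connected subtree. Here vertex 6 appears in no bag, so the decomposition is invalid.

No — vertex 6 appears in no bag.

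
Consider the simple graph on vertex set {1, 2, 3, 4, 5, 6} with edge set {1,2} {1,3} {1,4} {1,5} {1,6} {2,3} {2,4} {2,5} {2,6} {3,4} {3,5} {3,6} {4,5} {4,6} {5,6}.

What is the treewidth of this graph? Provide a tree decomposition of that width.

Treewidth 5.
One such decomposition:
Bags: B1 = {1, 2, 3, 4, 5, 6}
Tree: (single bag)

With just one bag of size 6, the width is 6 − 1 = 5, so tw(G) ≤ 5. Conversely, {1, 2, 3, 4, 5, 6} is a clique of size 6, and the vertices of any clique must share a bag in every tree decomposition; so some bag has ≥ 6 vertices and tw(G) ≥ 5. The upper and lower bounds meet at 5, so that is the treewidth.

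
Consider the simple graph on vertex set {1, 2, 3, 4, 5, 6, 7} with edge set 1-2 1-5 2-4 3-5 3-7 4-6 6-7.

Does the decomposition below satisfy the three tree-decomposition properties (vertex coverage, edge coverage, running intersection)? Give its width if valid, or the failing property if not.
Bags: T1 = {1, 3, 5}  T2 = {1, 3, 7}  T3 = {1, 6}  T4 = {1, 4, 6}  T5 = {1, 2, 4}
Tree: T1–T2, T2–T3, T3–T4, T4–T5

A tree decomposition must satisfy three properties: every vertex lies in some bag; for every edge, both endpoints lie together in some bag; and for every vertex, the bags containing it form a connected subtree. Here edge (7,6) lies in no bag, so the decomposition is invalid.

No — edge (7,6) lies in no bag.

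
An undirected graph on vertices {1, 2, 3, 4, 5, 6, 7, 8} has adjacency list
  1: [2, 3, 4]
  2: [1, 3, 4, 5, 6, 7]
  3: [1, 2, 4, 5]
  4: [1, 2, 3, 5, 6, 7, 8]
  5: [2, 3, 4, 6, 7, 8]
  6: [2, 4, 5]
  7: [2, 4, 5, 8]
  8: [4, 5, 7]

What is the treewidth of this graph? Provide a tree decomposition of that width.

Each bag holds 4 vertices, so the decomposition has width 3, which upper-bounds the treewidth. For the lower bound, the 4 vertices {4, 5, 7, 8} are pairwise adjacent, and any tree decomposition puts a clique entirely inside one bag — forcing width ≥ 3. Therefore the treewidth is 3.

Treewidth 3.
One such decomposition:
Bags: B1 = {2, 3, 4, 5}  B2 = {2, 4, 5, 6}  B3 = {1, 2, 3, 4}  B4 = {2, 4, 5, 7}  B5 = {4, 5, 7, 8}
Tree: B1–B2, B1–B3, B1–B4, B4–B5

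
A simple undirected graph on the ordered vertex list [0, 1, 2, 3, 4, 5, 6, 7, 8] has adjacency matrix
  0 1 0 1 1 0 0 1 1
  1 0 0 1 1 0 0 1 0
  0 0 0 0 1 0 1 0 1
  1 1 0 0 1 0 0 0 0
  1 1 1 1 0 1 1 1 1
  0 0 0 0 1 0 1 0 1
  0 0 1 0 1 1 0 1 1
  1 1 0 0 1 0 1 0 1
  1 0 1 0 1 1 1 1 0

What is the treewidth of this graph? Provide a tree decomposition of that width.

The largest bag has 4 vertices, giving width 3; this decomposition certifies tw(G) ≤ 3. Conversely, {0, 4, 7, 8} is a clique of size 4, and the vertices of any clique must share a bag in every tree decomposition; so some bag has ≥ 4 vertices and tw(G) ≥ 3. Therefore the treewidth is 3.

Treewidth 3.
Bags: B1 = {4, 6, 7, 8}  B2 = {2, 4, 6, 8}  B3 = {0, 4, 7, 8}  B4 = {4, 5, 6, 8}  B5 = {0, 1, 4, 7}  B6 = {0, 1, 3, 4}
Tree: B1–B2, B1–B3, B1–B4, B3–B5, B5–B6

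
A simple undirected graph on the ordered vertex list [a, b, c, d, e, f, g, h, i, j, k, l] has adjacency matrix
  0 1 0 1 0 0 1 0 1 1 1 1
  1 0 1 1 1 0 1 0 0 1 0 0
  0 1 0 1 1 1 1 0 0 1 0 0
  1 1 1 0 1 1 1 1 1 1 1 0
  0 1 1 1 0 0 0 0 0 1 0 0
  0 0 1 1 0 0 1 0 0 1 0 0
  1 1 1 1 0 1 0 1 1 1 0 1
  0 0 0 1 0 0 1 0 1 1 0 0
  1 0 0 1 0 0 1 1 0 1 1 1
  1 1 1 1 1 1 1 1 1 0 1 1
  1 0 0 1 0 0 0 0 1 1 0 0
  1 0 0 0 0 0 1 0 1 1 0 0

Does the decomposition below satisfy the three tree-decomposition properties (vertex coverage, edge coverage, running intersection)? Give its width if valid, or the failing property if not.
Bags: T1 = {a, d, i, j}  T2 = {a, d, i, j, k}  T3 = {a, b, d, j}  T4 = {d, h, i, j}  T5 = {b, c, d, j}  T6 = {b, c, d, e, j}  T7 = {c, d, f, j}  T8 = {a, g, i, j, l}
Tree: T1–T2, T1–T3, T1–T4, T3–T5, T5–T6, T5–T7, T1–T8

A tree decomposition must satisfy three properties: every vertex lies in some bag; for every edge, both endpoints lie together in some bag; and for every vertex, the bags containing it form a connected subtree. Here edge (g,d) lies in no bag, so the decomposition is invalid.

No — edge (g,d) lies in no bag.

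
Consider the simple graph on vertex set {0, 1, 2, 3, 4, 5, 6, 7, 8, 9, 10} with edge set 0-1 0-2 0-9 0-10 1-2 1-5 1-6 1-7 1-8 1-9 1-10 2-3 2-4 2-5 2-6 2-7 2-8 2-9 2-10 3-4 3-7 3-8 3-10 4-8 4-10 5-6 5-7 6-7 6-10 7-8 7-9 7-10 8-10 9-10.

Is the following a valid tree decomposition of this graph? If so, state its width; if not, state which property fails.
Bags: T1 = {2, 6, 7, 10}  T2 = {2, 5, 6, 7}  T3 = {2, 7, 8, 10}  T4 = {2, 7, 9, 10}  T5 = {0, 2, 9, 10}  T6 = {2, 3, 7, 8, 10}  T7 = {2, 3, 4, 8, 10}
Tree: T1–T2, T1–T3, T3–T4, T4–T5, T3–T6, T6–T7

A tree decomposition must satisfy three properties: every vertex lies in some bag; for every edge, both endpoints lie together in some bag; and for every vertex, the bags containing it form a connected subtree. Here vertex 1 appears in no bag, so the decomposition is invalid.

No — vertex 1 appears in no bag.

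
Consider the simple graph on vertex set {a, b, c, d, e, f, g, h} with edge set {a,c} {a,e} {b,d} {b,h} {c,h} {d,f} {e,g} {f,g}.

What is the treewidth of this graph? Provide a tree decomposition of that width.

Treewidth 2.
Bags: B1 = {b, d, f}  B2 = {b, f, h}  B3 = {c, f, h}  B4 = {a, c, f}  B5 = {a, e, f}  B6 = {e, f, g}
Tree: B1–B2, B2–B3, B3–B4, B4–B5, B5–B6

Each bag holds 3 vertices, so the decomposition has width 2, which upper-bounds the treewidth. The edges f–d–b–h–c–a–e–g–f form a cycle, so G is not a tree and its treewidth is at least 2. Combining the bounds, tw(G) = 2.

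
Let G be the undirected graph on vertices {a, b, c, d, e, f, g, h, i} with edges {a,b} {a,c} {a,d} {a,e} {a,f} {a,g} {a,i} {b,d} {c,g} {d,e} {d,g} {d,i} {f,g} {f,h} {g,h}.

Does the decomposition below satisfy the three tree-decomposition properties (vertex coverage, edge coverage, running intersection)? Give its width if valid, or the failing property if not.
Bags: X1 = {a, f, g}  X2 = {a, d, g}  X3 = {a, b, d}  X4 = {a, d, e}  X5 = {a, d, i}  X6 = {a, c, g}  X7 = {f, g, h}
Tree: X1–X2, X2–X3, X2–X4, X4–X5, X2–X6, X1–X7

Every vertex of G appears in some bag (union = {a, b, c, d, e, f, g, h, i}); every edge is covered by a bag; and for each vertex v the set of bags containing v is connected in the bag tree. The decomposition is therefore valid. The largest bag has 3 vertices, so the width is 2.

Yes; width 2.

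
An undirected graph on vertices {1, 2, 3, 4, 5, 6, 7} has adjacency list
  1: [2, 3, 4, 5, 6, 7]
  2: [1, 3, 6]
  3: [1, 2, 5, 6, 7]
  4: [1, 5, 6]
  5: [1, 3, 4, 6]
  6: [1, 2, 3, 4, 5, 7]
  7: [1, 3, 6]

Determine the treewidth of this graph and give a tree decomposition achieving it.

Treewidth 3.
One optimal decomposition is:
Bags: B1 = {1, 2, 3, 6}  B2 = {1, 3, 5, 6}  B3 = {1, 3, 6, 7}  B4 = {1, 4, 5, 6}
Tree: B1–B2, B2–B3, B2–B4

Every bag has size at most 4, so the width is 4 − 1 = 3 and tw(G) ≤ 3. On the other hand G contains the 4-clique {1, 2, 3, 6}. A clique must lie in a single bag of any decomposition, so no decomposition can have width below 3. The upper and lower bounds meet at 3, so that is the treewidth.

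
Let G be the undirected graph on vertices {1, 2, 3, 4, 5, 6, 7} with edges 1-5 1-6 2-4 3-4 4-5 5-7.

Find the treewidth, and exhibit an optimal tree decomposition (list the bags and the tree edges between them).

The largest bag has 2 vertices, giving width 1; this decomposition certifies tw(G) ≤ 1. Any graph with an edge has treewidth ≥ 1, and G has the edge 6–1. Combining the bounds, tw(G) = 1.

Treewidth 1.
One optimal decomposition is:
Bags: B1 = {1, 6}  B2 = {1, 5}  B3 = {4, 5}  B4 = {5, 7}  B5 = {3, 4}  B6 = {2, 4}
Tree: B1–B2, B2–B3, B3–B4, B3–B5, B3–B6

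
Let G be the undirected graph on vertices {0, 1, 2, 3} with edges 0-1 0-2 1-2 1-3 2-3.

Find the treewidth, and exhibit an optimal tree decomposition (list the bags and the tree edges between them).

The largest bag has 3 vertices, giving width 2; this decomposition certifies tw(G) ≤ 2. On the other hand G contains the 3-clique {0, 1, 2}. A clique must lie in a single bag of any decomposition, so no decomposition can have width below 2. The upper and lower bounds meet at 2, so that is the treewidth.

Treewidth 2.
One such decomposition:
Bags: B1 = {0, 1, 2}  B2 = {1, 2, 3}
Tree: B1–B2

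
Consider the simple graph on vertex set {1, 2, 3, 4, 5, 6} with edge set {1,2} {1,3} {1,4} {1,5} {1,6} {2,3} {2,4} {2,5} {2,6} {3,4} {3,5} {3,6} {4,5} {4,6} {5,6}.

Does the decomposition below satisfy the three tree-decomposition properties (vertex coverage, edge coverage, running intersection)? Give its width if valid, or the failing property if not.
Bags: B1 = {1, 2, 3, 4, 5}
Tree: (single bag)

No — vertex 6 appears in no bag.

A tree decomposition must satisfy three properties: every vertex lies in some bag; for every edge, both endpoints lie together in some bag; and for every vertex, the bags containing it form a connected subtree. Here vertex 6 appears in no bag, so the decomposition is invalid.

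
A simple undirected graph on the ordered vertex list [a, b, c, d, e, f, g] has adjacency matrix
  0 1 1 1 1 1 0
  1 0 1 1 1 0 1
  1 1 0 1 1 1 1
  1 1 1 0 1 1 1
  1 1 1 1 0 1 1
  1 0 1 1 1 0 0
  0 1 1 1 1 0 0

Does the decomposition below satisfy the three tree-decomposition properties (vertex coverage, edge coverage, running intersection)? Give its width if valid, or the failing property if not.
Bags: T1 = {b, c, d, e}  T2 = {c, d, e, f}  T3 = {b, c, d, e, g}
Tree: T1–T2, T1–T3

A tree decomposition must satisfy three properties: every vertex lies in some bag; for every edge, both endpoints lie together in some bag; and for every vertex, the bags containing it form a connected subtree. Here vertex a appears in no bag, so the decomposition is invalid.

No — vertex a appears in no bag.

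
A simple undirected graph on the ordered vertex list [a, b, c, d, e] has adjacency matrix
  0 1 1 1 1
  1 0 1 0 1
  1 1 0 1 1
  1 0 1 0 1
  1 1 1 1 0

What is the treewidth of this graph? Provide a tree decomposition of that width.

The largest bag has 4 vertices, giving width 3; this decomposition certifies tw(G) ≤ 3. On the other hand G contains the 4-clique {a, c, d, e}. A clique must lie in a single bag of any decomposition, so no decomposition can have width below 3. The upper and lower bounds meet at 3, so that is the treewidth.

Treewidth 3.
Bags: B1 = {a, c, d, e}  B2 = {a, b, c, e}
Tree: B1–B2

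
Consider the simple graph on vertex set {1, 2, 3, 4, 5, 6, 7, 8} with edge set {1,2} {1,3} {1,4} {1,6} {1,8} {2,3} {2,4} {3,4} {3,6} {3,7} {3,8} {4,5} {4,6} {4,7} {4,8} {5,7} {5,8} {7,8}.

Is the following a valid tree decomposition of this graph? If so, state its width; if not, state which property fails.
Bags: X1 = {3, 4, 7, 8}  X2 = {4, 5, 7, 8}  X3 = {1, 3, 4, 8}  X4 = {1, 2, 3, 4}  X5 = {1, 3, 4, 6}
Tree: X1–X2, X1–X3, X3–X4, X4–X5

Yes; width 3.

Every vertex of G appears in some bag (union = {1, 2, 3, 4, 5, 6, 7, 8}); every edge is covered by a bag; and for each vertex v the set of bags containing v is connected in the bag tree. The decomposition is therefore valid. The largest bag has 4 vertices, so the width is 3.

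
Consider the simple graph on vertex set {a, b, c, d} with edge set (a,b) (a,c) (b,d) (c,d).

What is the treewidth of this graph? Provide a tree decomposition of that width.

Treewidth 2.
One optimal decomposition is:
Bags: B1 = {a, c, d}  B2 = {a, b, d}
Tree: B1–B2

Each bag holds 3 vertices, so the decomposition has width 2, which upper-bounds the treewidth. Since a–c–d–b–a is a cycle in G, G is not acyclic. Forests are exactly the graphs of treewidth ≤ 1, so tw(G) ≥ 2. Combining the bounds, tw(G) = 2.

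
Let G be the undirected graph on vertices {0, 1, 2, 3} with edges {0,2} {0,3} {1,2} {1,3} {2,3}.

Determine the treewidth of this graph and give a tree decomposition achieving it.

Every bag has size at most 3, so the width is 3 − 1 = 2 and tw(G) ≤ 2. Conversely, {0, 2, 3} is a clique of size 3, and the vertices of any clique must share a bag in every tree decomposition; so some bag has ≥ 3 vertices and tw(G) ≥ 2. Therefore the treewidth is 2.

Treewidth 2.
One optimal decomposition is:
Bags: B1 = {1, 2, 3}  B2 = {0, 2, 3}
Tree: B1–B2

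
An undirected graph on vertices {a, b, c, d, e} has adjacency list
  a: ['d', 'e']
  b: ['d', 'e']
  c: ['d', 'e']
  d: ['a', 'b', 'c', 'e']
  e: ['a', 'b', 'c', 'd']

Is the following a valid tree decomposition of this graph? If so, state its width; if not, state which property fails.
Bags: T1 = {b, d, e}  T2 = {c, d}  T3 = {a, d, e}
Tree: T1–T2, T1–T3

No — edge (e,c) lies in no bag.

A tree decomposition must satisfy three properties: every vertex lies in some bag; for every edge, both endpoints lie together in some bag; and for every vertex, the bags containing it form a connected subtree. Here edge (e,c) lies in no bag, so the decomposition is invalid.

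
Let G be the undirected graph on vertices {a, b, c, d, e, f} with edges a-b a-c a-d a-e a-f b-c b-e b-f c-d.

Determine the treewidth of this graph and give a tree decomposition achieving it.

Treewidth 2.
One optimal decomposition is:
Bags: B1 = {a, b, c}  B2 = {a, b, e}  B3 = {a, b, f}  B4 = {a, c, d}
Tree: B1–B2, B2–B3, B1–B4

Each bag holds 3 vertices, so the decomposition has width 2, which upper-bounds the treewidth. Conversely, {a, c, d} is a clique of size 3, and the vertices of any clique must share a bag in every tree decomposition; so some bag has ≥ 3 vertices and tw(G) ≥ 2. Hence tw(G) = 2 exactly.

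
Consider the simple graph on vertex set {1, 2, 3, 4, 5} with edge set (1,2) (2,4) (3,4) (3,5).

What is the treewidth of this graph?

A width-1 tree decomposition is:
Bags: B1 = {2, 4}  B2 = {3, 4}  B3 = {3, 5}  B4 = {1, 2}
Tree: B1–B2, B2–B3, B1–B4
Each bag holds 2 vertices, so the decomposition has width 1, which upper-bounds the treewidth. Since G has at least one edge (e.g. 4–2), it is not an edgeless graph, so tw(G) ≥ 1. Therefore the treewidth is 1.

1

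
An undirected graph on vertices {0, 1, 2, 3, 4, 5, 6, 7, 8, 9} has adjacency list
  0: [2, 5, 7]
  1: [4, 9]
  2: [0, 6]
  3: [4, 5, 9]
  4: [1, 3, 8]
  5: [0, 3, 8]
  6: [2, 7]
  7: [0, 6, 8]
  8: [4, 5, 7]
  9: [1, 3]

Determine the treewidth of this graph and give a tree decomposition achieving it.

Treewidth 2.
One optimal decomposition is:
Bags: B1 = {1, 4, 9}  B2 = {3, 4, 9}  B3 = {3, 4, 8}  B4 = {3, 5, 8}  B5 = {5, 7, 8}  B6 = {0, 5, 7}  B7 = {0, 6, 7}  B8 = {0, 2, 6}
Tree: B1–B2, B2–B3, B3–B4, B4–B5, B5–B6, B6–B7, B7–B8

Each bag holds 3 vertices, so the decomposition has width 2, which upper-bounds the treewidth. For the lower bound, G contains the cycle 1–9–3–4–1, so G is not a forest; only forests have treewidth ≤ 1, hence tw(G) ≥ 2. Therefore the treewidth is 2.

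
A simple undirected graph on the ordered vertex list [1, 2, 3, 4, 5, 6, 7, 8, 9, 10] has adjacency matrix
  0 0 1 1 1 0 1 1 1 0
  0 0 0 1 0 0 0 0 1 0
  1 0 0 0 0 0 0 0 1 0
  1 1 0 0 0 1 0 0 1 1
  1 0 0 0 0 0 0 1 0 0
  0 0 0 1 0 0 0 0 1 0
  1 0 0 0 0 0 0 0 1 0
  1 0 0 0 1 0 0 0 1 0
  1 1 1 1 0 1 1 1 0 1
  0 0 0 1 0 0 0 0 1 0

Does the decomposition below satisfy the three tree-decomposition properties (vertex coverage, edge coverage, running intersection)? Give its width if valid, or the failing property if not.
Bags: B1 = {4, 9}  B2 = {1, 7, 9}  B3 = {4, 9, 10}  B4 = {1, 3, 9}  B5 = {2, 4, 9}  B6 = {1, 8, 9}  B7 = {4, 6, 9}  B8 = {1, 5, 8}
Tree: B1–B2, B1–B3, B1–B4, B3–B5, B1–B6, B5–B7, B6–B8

A tree decomposition must satisfy three properties: every vertex lies in some bag; for every edge, both endpoints lie together in some bag; and for every vertex, the bags containing it form a connected subtree. Here edge (1,4) lies in no bag, so the decomposition is invalid.

No — edge (1,4) lies in no bag.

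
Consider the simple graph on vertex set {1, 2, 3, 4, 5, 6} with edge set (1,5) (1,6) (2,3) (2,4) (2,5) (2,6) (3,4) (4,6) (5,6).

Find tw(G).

2

A width-2 tree decomposition is:
Bags: B1 = {2, 5, 6}  B2 = {2, 4, 6}  B3 = {1, 5, 6}  B4 = {2, 3, 4}
Tree: B1–B2, B1–B3, B2–B4
Each bag holds 3 vertices, so the decomposition has width 2, which upper-bounds the treewidth. On the other hand G contains the 3-clique {1, 5, 6}. A clique must lie in a single bag of any decomposition, so no decomposition can have width below 2. Therefore the treewidth is 2.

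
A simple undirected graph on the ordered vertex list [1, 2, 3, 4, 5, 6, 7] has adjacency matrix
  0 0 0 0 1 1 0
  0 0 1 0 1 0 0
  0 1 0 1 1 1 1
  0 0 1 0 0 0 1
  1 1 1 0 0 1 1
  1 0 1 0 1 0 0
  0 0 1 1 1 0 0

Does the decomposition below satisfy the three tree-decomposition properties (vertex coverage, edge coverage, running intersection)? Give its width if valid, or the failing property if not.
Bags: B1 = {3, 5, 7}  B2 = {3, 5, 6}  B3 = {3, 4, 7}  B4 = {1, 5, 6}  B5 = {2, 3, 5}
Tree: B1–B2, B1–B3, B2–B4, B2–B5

Yes; width 2.

Every vertex of G appears in some bag (union = {1, 2, 3, 4, 5, 6, 7}); every edge is covered by a bag; and for each vertex v the set of bags containing v is connected in the bag tree. The decomposition is therefore valid. The largest bag has 3 vertices, so the width is 2.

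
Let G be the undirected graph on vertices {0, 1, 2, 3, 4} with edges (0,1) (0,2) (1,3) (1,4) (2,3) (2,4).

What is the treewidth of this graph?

A width-2 tree decomposition is:
Bags: B1 = {0, 1, 2}  B2 = {1, 2, 4}  B3 = {1, 2, 3}
Tree: B1–B2, B2–B3
Each bag holds 3 vertices, so the decomposition has width 2, which upper-bounds the treewidth. Since 0–1–4–2–0 is a cycle in G, G is not acyclic. Forests are exactly the graphs of treewidth ≤ 1, so tw(G) ≥ 2. The upper and lower bounds meet at 2, so that is the treewidth.

2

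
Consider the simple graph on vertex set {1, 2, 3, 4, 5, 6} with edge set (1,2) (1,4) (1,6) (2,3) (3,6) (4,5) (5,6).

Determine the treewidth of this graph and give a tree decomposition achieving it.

Each bag holds 3 vertices, so the decomposition has width 2, which upper-bounds the treewidth. The edges 4–5–6–1–4 form a cycle, so G is not a tree and its treewidth is at least 2. Hence tw(G) = 2 exactly.

Treewidth 2.
Bags: B1 = {1, 4, 5}  B2 = {1, 5, 6}  B3 = {1, 2, 6}  B4 = {2, 3, 6}
Tree: B1–B2, B2–B3, B3–B4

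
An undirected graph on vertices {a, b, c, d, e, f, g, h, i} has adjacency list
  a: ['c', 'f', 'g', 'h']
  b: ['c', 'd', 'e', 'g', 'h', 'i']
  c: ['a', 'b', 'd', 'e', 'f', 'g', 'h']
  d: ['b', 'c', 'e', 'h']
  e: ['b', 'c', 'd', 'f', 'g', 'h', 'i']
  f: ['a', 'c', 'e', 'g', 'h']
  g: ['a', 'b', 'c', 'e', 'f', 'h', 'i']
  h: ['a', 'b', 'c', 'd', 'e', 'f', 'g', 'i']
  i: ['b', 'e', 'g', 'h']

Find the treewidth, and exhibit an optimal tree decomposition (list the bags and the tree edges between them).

Treewidth 4.
One optimal decomposition is:
Bags: B1 = {c, e, f, g, h}  B2 = {b, c, e, g, h}  B3 = {b, e, g, h, i}  B4 = {b, c, d, e, h}  B5 = {a, c, f, g, h}
Tree: B1–B2, B2–B3, B2–B4, B1–B5

Each bag holds 5 vertices, so the decomposition has width 4, which upper-bounds the treewidth. For the lower bound, the 5 vertices {b, c, d, e, h} are pairwise adjacent, and any tree decomposition puts a clique entirely inside one bag — forcing width ≥ 4. The upper and lower bounds meet at 4, so that is the treewidth.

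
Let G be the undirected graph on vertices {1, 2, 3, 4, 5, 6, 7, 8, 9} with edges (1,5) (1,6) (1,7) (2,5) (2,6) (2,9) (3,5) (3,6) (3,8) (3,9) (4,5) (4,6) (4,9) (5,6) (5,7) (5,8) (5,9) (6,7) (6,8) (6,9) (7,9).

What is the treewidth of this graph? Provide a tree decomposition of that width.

The largest bag has 4 vertices, giving width 3; this decomposition certifies tw(G) ≤ 3. On the other hand G contains the 4-clique {3, 5, 6, 8}. A clique must lie in a single bag of any decomposition, so no decomposition can have width below 3. Hence tw(G) = 3 exactly.

Treewidth 3.
Bags: B1 = {5, 6, 7, 9}  B2 = {3, 5, 6, 9}  B3 = {4, 5, 6, 9}  B4 = {3, 5, 6, 8}  B5 = {1, 5, 6, 7}  B6 = {2, 5, 6, 9}
Tree: B1–B2, B1–B3, B2–B4, B1–B5, B1–B6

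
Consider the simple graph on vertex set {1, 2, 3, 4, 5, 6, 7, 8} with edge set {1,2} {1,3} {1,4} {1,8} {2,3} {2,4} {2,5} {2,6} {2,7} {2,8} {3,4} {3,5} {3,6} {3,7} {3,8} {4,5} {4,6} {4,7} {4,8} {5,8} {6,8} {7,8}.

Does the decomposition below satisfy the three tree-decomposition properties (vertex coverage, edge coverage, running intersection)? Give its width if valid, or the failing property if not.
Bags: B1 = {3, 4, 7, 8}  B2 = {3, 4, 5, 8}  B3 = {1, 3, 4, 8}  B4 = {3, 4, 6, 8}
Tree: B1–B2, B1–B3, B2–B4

No — vertex 2 appears in no bag.

A tree decomposition must satisfy three properties: every vertex lies in some bag; for every edge, both endpoints lie together in some bag; and for every vertex, the bags containing it form a connected subtree. Here vertex 2 appears in no bag, so the decomposition is invalid.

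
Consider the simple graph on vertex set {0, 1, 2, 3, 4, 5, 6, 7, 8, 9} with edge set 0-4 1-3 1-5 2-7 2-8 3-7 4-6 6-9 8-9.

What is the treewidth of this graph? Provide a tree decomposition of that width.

Treewidth 1.
Bags: B1 = {1, 5}  B2 = {1, 3}  B3 = {3, 7}  B4 = {2, 7}  B5 = {2, 8}  B6 = {8, 9}  B7 = {6, 9}  B8 = {4, 6}  B9 = {0, 4}
Tree: B1–B2, B2–B3, B3–B4, B4–B5, B5–B6, B6–B7, B7–B8, B8–B9

The largest bag has 2 vertices, giving width 1; this decomposition certifies tw(G) ≤ 1. Since G has at least one edge (e.g. 5–1), it is not an edgeless graph, so tw(G) ≥ 1. The upper and lower bounds meet at 1, so that is the treewidth.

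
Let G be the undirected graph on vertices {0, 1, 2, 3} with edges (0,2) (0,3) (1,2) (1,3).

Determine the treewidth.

2

A width-2 tree decomposition is:
Bags: B1 = {1, 2, 3}  B2 = {0, 2, 3}
Tree: B1–B2
Each bag holds 3 vertices, so the decomposition has width 2, which upper-bounds the treewidth. Since 3–1–2–0–3 is a cycle in G, G is not acyclic. Forests are exactly the graphs of treewidth ≤ 1, so tw(G) ≥ 2. The upper and lower bounds meet at 2, so that is the treewidth.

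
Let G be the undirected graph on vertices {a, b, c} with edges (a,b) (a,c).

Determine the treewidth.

A width-1 tree decomposition is:
Bags: B1 = {a, c}  B2 = {a, b}
Tree: B1–B2
Each bag holds 2 vertices, so the decomposition has width 1, which upper-bounds the treewidth. Since G has at least one edge (e.g. c–a), it is not an edgeless graph, so tw(G) ≥ 1. Combining the bounds, tw(G) = 1.

1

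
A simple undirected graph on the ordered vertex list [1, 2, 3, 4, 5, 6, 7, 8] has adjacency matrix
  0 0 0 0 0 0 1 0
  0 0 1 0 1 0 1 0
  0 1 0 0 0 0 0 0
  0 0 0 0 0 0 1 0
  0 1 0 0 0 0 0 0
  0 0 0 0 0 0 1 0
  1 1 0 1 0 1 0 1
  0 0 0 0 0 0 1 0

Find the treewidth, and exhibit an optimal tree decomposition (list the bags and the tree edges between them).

Treewidth 1.
One such decomposition:
Bags: B1 = {6, 7}  B2 = {2, 7}  B3 = {4, 7}  B4 = {2, 5}  B5 = {7, 8}  B6 = {1, 7}  B7 = {2, 3}
Tree: B1–B2, B2–B3, B2–B4, B1–B5, B1–B6, B2–B7

The largest bag has 2 vertices, giving width 1; this decomposition certifies tw(G) ≤ 1. Since G has at least one edge (e.g. 6–7), it is not an edgeless graph, so tw(G) ≥ 1. Combining the bounds, tw(G) = 1.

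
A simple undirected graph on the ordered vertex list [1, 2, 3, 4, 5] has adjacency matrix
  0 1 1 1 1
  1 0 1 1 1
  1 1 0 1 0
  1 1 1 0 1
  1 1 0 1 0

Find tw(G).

3

A width-3 tree decomposition is:
Bags: B1 = {1, 2, 4, 5}  B2 = {1, 2, 3, 4}
Tree: B1–B2
Each bag holds 4 vertices, so the decomposition has width 3, which upper-bounds the treewidth. On the other hand G contains the 4-clique {1, 2, 3, 4}. A clique must lie in a single bag of any decomposition, so no decomposition can have width below 3. Hence tw(G) = 3 exactly.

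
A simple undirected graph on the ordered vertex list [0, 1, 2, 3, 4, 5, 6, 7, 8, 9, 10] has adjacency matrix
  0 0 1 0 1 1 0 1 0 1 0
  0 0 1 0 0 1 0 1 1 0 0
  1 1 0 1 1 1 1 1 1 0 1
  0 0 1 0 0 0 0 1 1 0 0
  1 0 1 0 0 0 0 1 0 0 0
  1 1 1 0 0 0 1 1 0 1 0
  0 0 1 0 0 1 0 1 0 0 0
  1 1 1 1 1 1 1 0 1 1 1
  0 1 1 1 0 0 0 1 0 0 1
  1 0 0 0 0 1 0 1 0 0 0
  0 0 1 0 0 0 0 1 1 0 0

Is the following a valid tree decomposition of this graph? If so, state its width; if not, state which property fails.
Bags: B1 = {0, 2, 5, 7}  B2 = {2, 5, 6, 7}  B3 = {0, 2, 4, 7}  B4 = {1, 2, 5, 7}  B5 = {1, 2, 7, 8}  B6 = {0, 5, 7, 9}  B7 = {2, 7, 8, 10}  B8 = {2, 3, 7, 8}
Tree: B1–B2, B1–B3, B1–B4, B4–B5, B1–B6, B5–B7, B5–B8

Vertex coverage: the bags together contain {0, 1, 2, 3, 4, 5, 6, 7, 8, 9, 10}, the full vertex set. Edge coverage: each edge of G has both endpoints in at least one bag. Running intersection: for every vertex, the bags containing it form a connected subtree. All three properties hold, so this is a valid tree decomposition of width max|bag| − 1 = 3, and hence tw(G) ≤ 3.

Yes; width 3.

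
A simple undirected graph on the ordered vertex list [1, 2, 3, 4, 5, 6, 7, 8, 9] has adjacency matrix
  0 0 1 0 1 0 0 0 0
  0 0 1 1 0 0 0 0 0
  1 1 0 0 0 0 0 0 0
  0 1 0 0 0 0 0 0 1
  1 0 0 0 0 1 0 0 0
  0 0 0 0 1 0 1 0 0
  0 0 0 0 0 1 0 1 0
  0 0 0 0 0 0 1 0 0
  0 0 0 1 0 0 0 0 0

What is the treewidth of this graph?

A width-1 tree decomposition is:
Bags: B1 = {4, 9}  B2 = {2, 4}  B3 = {2, 3}  B4 = {1, 3}  B5 = {1, 5}  B6 = {5, 6}  B7 = {6, 7}  B8 = {7, 8}
Tree: B1–B2, B2–B3, B3–B4, B4–B5, B5–B6, B6–B7, B7–B8
Each bag holds 2 vertices, so the decomposition has width 1, which upper-bounds the treewidth. Since G has at least one edge (e.g. 9–4), it is not an edgeless graph, so tw(G) ≥ 1. Combining the bounds, tw(G) = 1.

1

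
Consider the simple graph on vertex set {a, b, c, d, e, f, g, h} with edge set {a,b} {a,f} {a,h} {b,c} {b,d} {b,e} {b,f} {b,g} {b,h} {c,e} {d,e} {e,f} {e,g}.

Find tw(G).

A width-2 tree decomposition is:
Bags: B1 = {a, b, f}  B2 = {a, b, h}  B3 = {b, e, f}  B4 = {b, d, e}  B5 = {b, c, e}  B6 = {b, e, g}
Tree: B1–B2, B1–B3, B3–B4, B4–B5, B4–B6
Every bag has size at most 3, so the width is 3 − 1 = 2 and tw(G) ≤ 2. Conversely, {b, d, e} is a clique of size 3, and the vertices of any clique must share a bag in every tree decomposition; so some bag has ≥ 3 vertices and tw(G) ≥ 2. Combining the bounds, tw(G) = 2.

2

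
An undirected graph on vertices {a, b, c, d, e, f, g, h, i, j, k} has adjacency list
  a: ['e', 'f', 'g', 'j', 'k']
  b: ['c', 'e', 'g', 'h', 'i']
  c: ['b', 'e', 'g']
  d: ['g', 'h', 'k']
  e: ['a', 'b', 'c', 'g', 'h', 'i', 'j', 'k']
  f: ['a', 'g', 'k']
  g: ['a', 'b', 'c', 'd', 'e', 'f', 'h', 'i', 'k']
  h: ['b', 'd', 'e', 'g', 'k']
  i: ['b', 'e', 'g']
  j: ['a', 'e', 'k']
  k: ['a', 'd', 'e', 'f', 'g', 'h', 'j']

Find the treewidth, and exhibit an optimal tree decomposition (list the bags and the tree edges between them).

Treewidth 3.
Bags: B1 = {a, e, g, k}  B2 = {e, g, h, k}  B3 = {b, e, g, h}  B4 = {b, e, g, i}  B5 = {d, g, h, k}  B6 = {a, f, g, k}  B7 = {b, c, e, g}  B8 = {a, e, j, k}
Tree: B1–B2, B2–B3, B3–B4, B2–B5, B1–B6, B3–B7, B1–B8

Every bag has size at most 4, so the width is 4 − 1 = 3 and tw(G) ≤ 3. Conversely, {d, g, h, k} is a clique of size 4, and the vertices of any clique must share a bag in every tree decomposition; so some bag has ≥ 4 vertices and tw(G) ≥ 3. Therefore the treewidth is 3.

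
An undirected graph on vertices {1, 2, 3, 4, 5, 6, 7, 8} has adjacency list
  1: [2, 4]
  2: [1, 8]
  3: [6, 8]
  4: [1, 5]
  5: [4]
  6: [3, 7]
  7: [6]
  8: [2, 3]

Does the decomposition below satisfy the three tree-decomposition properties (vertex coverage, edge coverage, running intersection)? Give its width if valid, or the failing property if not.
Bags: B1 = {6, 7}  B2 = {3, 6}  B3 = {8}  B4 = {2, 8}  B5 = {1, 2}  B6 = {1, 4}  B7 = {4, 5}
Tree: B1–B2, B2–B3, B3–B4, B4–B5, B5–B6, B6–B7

A tree decomposition must satisfy three properties: every vertex lies in some bag; for every edge, both endpoints lie together in some bag; and for every vertex, the bags containing it form a connected subtree. Here edge (3,8) lies in no bag, so the decomposition is invalid.

No — edge (3,8) lies in no bag.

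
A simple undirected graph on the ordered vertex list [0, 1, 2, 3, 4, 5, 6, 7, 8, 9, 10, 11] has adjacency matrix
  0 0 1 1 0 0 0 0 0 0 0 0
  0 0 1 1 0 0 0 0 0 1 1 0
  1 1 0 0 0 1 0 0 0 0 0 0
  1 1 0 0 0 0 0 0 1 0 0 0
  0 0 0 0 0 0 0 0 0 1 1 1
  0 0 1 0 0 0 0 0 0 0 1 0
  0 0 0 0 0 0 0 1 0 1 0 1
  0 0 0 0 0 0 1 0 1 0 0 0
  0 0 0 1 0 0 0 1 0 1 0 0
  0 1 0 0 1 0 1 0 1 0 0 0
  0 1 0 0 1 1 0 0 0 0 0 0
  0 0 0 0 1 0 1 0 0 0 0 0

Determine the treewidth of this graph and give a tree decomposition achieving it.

Treewidth 3.
One such decomposition:
Bags: B1 = {6, 7, 8, 11}  B2 = {6, 8, 9, 11}  B3 = {4, 8, 9, 11}  B4 = {3, 4, 8, 9}  B5 = {1, 3, 4, 9}  B6 = {1, 3, 4, 10}  B7 = {0, 1, 3, 10}  B8 = {0, 1, 2, 10}  B9 = {0, 2, 5, 10}
Tree: B1–B2, B2–B3, B3–B4, B4–B5, B5–B6, B6–B7, B7–B8, B8–B9

Each bag holds 4 vertices, so the decomposition has width 3, which upper-bounds the treewidth. For the lower bound: the 4 vertex sets {6,7,11}, {8}, {9}, {1,3,4,10} are disjoint, each induces a connected subgraph, and every pair is joined by at least one edge of G. Contracting each set to a single vertex therefore yields K_{4} as a minor, and since treewidth is minor-monotone, tw(G) ≥ tw(K_{4}) = 3. Combining the bounds, tw(G) = 3.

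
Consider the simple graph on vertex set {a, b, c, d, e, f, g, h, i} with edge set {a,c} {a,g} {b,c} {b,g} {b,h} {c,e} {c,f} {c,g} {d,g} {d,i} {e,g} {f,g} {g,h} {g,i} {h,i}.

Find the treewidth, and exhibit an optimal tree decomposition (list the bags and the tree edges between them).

The largest bag has 3 vertices, giving width 2; this decomposition certifies tw(G) ≤ 2. On the other hand G contains the 3-clique {d, g, i}. A clique must lie in a single bag of any decomposition, so no decomposition can have width below 2. Combining the bounds, tw(G) = 2.

Treewidth 2.
Bags: B1 = {a, c, g}  B2 = {b, c, g}  B3 = {c, e, g}  B4 = {c, f, g}  B5 = {b, g, h}  B6 = {g, h, i}  B7 = {d, g, i}
Tree: B1–B2, B1–B3, B1–B4, B2–B5, B5–B6, B6–B7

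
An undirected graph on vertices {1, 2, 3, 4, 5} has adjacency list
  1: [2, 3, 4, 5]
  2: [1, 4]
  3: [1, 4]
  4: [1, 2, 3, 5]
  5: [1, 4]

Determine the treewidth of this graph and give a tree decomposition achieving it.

Every bag has size at most 3, so the width is 3 − 1 = 2 and tw(G) ≤ 2. On the other hand G contains the 3-clique {1, 2, 4}. A clique must lie in a single bag of any decomposition, so no decomposition can have width below 2. Combining the bounds, tw(G) = 2.

Treewidth 2.
Bags: B1 = {1, 2, 4}  B2 = {1, 3, 4}  B3 = {1, 4, 5}
Tree: B1–B2, B1–B3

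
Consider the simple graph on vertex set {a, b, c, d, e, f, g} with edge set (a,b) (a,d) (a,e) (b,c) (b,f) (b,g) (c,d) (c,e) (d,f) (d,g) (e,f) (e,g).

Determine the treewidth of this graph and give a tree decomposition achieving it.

Every bag has size at most 4, so the width is 4 − 1 = 3 and tw(G) ≤ 3. For the lower bound: the 4 vertex sets {d,f}, {a,b}, {e}, {c} are disjoint, each induces a connected subgraph, and every pair is joined by at least one edge of G. Contracting each set to a single vertex therefore yields K_{4} as a minor, and since treewidth is minor-monotone, tw(G) ≥ tw(K_{4}) = 3. The upper and lower bounds meet at 3, so that is the treewidth.

Treewidth 3.
One optimal decomposition is:
Bags: B1 = {b, d, e, f}  B2 = {a, b, d, e}  B3 = {b, c, d, e}  B4 = {b, d, e, g}
Tree: B1–B2, B2–B3, B3–B4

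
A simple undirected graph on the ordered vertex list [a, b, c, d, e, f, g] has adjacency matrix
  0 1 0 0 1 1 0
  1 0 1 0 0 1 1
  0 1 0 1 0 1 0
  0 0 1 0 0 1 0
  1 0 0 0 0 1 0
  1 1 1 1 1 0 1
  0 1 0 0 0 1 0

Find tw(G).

2

A width-2 tree decomposition is:
Bags: B1 = {b, c, f}  B2 = {b, f, g}  B3 = {a, b, f}  B4 = {c, d, f}  B5 = {a, e, f}
Tree: B1–B2, B2–B3, B1–B4, B3–B5
Every bag has size at most 3, so the width is 3 − 1 = 2 and tw(G) ≤ 2. Conversely, {c, d, f} is a clique of size 3, and the vertices of any clique must share a bag in every tree decomposition; so some bag has ≥ 3 vertices and tw(G) ≥ 2. Hence tw(G) = 2 exactly.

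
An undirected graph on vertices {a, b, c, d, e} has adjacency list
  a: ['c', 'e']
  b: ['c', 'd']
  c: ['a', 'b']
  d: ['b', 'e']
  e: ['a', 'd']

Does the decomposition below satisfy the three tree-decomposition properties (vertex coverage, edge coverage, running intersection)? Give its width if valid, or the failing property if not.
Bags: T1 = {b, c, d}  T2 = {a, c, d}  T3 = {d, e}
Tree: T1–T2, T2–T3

A tree decomposition must satisfy three properties: every vertex lies in some bag; for every edge, both endpoints lie together in some bag; and for every vertex, the bags containing it form a connected subtree. Here edge (a,e) lies in no bag, so the decomposition is invalid.

No — edge (a,e) lies in no bag.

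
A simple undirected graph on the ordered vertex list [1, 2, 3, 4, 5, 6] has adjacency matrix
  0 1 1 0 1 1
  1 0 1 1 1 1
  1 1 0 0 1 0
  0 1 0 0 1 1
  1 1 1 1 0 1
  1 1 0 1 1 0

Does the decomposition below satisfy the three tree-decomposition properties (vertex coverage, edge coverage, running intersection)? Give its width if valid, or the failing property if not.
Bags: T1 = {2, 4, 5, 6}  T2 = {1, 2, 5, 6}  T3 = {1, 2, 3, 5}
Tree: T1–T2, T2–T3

Yes; width 3.

Every vertex of G appears in some bag (union = {1, 2, 3, 4, 5, 6}); every edge is covered by a bag; and for each vertex v the set of bags containing v is connected in the bag tree. The decomposition is therefore valid. The largest bag has 4 vertices, so the width is 3.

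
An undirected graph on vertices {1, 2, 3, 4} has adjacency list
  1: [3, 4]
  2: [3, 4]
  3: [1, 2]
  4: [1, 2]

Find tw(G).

2

A width-2 tree decomposition is:
Bags: B1 = {1, 2, 3}  B2 = {1, 2, 4}
Tree: B1–B2
Every bag has size at most 3, so the width is 3 − 1 = 2 and tw(G) ≤ 2. Since 1–3–2–4–1 is a cycle in G, G is not acyclic. Forests are exactly the graphs of treewidth ≤ 1, so tw(G) ≥ 2. The upper and lower bounds meet at 2, so that is the treewidth.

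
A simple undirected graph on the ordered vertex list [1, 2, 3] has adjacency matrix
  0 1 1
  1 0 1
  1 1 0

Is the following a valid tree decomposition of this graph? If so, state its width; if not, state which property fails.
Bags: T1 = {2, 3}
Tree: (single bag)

No — vertex 1 appears in no bag.

A tree decomposition must satisfy three properties: every vertex lies in some bag; for every edge, both endpoints lie together in some bag; and for every vertex, the bags containing it form a connected subtree. Here vertex 1 appears in no bag, so the decomposition is invalid.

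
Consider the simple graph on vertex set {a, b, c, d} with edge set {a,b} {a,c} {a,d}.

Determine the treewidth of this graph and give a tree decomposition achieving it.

Treewidth 1.
One such decomposition:
Bags: B1 = {a, c}  B2 = {a, d}  B3 = {a, b}
Tree: B1–B2, B2–B3

Every bag has size at most 2, so the width is 2 − 1 = 1 and tw(G) ≤ 1. Since G has at least one edge (e.g. a–c), it is not an edgeless graph, so tw(G) ≥ 1. Therefore the treewidth is 1.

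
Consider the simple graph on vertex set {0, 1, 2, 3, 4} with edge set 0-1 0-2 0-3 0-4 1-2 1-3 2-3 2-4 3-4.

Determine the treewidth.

3

A width-3 tree decomposition is:
Bags: B1 = {0, 2, 3, 4}  B2 = {0, 1, 2, 3}
Tree: B1–B2
Every bag has size at most 4, so the width is 4 − 1 = 3 and tw(G) ≤ 3. Conversely, {0, 1, 2, 3} is a clique of size 4, and the vertices of any clique must share a bag in every tree decomposition; so some bag has ≥ 4 vertices and tw(G) ≥ 3. Therefore the treewidth is 3.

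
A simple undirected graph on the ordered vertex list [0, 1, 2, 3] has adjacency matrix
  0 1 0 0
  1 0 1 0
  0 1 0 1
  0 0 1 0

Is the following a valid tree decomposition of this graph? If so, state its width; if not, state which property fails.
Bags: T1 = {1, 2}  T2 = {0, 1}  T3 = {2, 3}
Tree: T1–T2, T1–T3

Yes; width 1.

Every vertex of G appears in some bag (union = {0, 1, 2, 3}); every edge is covered by a bag; and for each vertex v the set of bags containing v is connected in the bag tree. The decomposition is therefore valid. The largest bag has 2 vertices, so the width is 1.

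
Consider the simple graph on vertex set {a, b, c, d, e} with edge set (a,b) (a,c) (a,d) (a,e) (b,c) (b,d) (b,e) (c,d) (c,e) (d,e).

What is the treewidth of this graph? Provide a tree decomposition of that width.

With just one bag of size 5, the width is 5 − 1 = 4, so tw(G) ≤ 4. On the other hand G contains the 5-clique {a, b, c, d, e}. A clique must lie in a single bag of any decomposition, so no decomposition can have width below 4. Hence tw(G) = 4 exactly.

Treewidth 4.
One such decomposition:
Bags: B1 = {a, b, c, d, e}
Tree: (single bag)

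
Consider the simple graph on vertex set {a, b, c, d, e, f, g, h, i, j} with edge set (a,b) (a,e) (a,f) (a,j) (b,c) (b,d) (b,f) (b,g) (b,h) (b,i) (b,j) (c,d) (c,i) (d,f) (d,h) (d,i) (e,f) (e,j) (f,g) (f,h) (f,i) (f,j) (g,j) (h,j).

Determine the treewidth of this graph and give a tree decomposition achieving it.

Each bag holds 4 vertices, so the decomposition has width 3, which upper-bounds the treewidth. On the other hand G contains the 4-clique {b, c, d, i}. A clique must lie in a single bag of any decomposition, so no decomposition can have width below 3. Therefore the treewidth is 3.

Treewidth 3.
Bags: B1 = {b, f, h, j}  B2 = {b, d, f, h}  B3 = {b, d, f, i}  B4 = {a, b, f, j}  B5 = {b, f, g, j}  B6 = {a, e, f, j}  B7 = {b, c, d, i}
Tree: B1–B2, B2–B3, B1–B4, B4–B5, B4–B6, B3–B7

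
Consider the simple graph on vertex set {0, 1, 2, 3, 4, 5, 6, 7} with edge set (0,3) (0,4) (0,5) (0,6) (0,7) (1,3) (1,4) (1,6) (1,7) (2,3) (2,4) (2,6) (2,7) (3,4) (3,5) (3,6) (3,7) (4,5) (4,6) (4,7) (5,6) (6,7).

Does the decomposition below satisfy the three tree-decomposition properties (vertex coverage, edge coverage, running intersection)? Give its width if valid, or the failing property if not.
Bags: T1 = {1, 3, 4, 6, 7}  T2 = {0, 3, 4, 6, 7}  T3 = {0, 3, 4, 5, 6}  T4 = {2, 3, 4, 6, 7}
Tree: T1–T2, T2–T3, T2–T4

Checking the three conditions: (i) the bags cover all of {0, 1, 2, 3, 4, 5, 6, 7}; (ii) for each edge, some bag contains both endpoints; (iii) the bags containing any fixed vertex form a subtree. All hold, so the decomposition is valid with width 5 − 1 = 4.

Yes; width 4.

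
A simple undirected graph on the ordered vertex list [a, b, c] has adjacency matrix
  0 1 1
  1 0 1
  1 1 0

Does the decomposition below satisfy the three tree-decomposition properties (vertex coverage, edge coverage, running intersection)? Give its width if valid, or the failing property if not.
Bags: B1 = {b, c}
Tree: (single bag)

No — vertex a appears in no bag.

A tree decomposition must satisfy three properties: every vertex lies in some bag; for every edge, both endpoints lie together in some bag; and for every vertex, the bags containing it form a connected subtree. Here vertex a appears in no bag, so the decomposition is invalid.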